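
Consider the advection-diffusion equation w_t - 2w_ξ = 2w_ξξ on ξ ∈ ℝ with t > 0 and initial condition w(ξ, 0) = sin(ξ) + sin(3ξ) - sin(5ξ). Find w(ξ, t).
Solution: Change to a moving frame: let η = ξ + 2t, σ = t and write w(ξ,t) = u(η,σ).
By the chain rule w_t = u_σ + 2u_η, w_ξ = u_η, w_ξξ = u_ηη.
Then w_t - 2w_ξ = u_σ: the advection term cancels and the PDE becomes the heat equation u_σ = 2u_ηη on η ∈ ℝ.
Initial data: u(η,0) = w(η,0) = sin(η) + sin(3η) - sin(5η).
On η ∈ ℝ each mode satisfies (sin(nη))″ = -n² sin(nη), so exp(-2n²σ) sin(nη) solves the heat equation; by superposition u(η,σ) = Σ c_n exp(-2n²σ) sin(nη).
Reading off the coefficients: c_1=1, c_3=1, c_5=-1, so u(η,σ) = exp(-2σ)sin(η) + exp(-18σ)sin(3η) - exp(-50σ)sin(5η).
Substituting back η = ξ + 2t, σ = t: w(ξ,t) = u(ξ + 2t, t).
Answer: w(ξ, t) = exp(-2t)sin(2t + ξ) + exp(-18t)sin(6t + 3ξ) - exp(-50t)sin(10t + 5ξ)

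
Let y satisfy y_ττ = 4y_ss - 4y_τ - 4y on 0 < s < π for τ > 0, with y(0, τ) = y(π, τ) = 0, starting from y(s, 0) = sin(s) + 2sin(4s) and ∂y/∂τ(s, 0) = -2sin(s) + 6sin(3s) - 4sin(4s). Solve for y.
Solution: Substitute y = exp(-2τ)u.
Then y_τ = exp(-2τ)(u_τ - 2u), y_ττ = exp(-2τ)(u_ττ - 4u_τ + 4u), y_ss = exp(-2τ)u_ss; substituting and dividing by exp(-2τ), the lower-order terms cancel: u_ττ = 4u_ss (standard wave equation).
Data for u: u(s,0) = y(s,0) = sin(s) + 2sin(4s); u_τ(s,0) = y_τ(s,0) + 2y(s,0) = 6sin(3s). The boundary conditions carry over: u(0,τ) = u(π,τ) = 0.
Separating variables: u = Σ [A_n cos(ω_n τ) + B_n sin(ω_n τ)] sin(ns), ω_n = 2n. From ICs (B_n = velocity coefficient / ω_n): A_1=1, A_4=2, B_3=1.
So u(s,τ) = sin(s)cos(2τ) + sin(3s)sin(6τ) + 2sin(4s)cos(8τ), and y(s,τ) = exp(-2τ)u(s,τ).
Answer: y(s, τ) = exp(-2τ)sin(s)cos(2τ) + exp(-2τ)sin(3s)sin(6τ) + 2exp(-2τ)sin(4s)cos(8τ)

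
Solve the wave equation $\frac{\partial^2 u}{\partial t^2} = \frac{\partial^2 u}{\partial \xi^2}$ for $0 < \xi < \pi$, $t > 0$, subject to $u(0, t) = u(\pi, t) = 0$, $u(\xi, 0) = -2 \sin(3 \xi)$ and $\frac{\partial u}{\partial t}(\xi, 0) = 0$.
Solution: Separating variables: $u = \sum [A_n \cos(\omega_n t) + B_n \sin(\omega_n t)] \sin(n\xi)$, $\omega_n = n$. From ICs: $A_3=-2$.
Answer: $u(\xi, t) = -2 \sin(3 \xi) \cos(3 t)$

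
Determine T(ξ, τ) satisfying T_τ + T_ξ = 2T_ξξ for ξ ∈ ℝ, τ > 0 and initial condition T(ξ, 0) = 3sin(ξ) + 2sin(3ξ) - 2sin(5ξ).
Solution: Change to a moving frame: let η = ξ - τ, σ = τ and write T(ξ,τ) = u(η,σ).
By the chain rule T_τ = u_σ - u_η, T_ξ = u_η, T_ξξ = u_ηη.
Then T_τ + T_ξ = u_σ: the advection term cancels and the PDE becomes the heat equation u_σ = 2u_ηη on η ∈ ℝ.
Initial data: u(η,0) = T(η,0) = 3sin(η) + 2sin(3η) - 2sin(5η).
On η ∈ ℝ each mode satisfies (sin(nη))″ = -n² sin(nη), so exp(-2n²σ) sin(nη) solves the heat equation; by superposition u(η,σ) = Σ c_n exp(-2n²σ) sin(nη).
Reading off the coefficients: c_1=3, c_3=2, c_5=-2, so u(η,σ) = 3exp(-2σ)sin(η) + 2exp(-18σ)sin(3η) - 2exp(-50σ)sin(5η).
Substituting back η = ξ - τ, σ = τ: T(ξ,τ) = u(ξ - τ, τ).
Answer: T(ξ, τ) = 3exp(-2τ)sin(ξ - τ) + 2exp(-18τ)sin(3ξ - 3τ) - 2exp(-50τ)sin(5ξ - 5τ)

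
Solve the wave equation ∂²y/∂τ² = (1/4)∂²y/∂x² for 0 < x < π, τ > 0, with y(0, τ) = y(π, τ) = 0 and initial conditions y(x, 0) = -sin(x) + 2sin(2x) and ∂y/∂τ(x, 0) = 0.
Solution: Using separation of variables y = X(x)T(τ):
Eigenfunctions: sin(nx), n = 1, 2, 3, ...
General solution: y(x, τ) = Σ [A_n cos(n τ/2) + B_n sin(n τ/2)] sin(nx)
From y(x,0) = -sin(x) + 2sin(2x): A_1=-1, A_2=2. From y_τ(x,0) = 0: all B_n = 0.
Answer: y(x, τ) = -sin(x)cos(τ/2) + 2sin(2x)cos(τ)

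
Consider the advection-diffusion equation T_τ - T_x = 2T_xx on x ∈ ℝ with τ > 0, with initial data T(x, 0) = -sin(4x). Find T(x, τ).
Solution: Change to a moving frame: let η = x + τ, σ = τ and write T(x,τ) = u(η,σ).
By the chain rule T_τ = u_σ + u_η, T_x = u_η, T_xx = u_ηη.
Then T_τ - T_x = u_σ: the advection term cancels and the PDE becomes the heat equation u_σ = 2u_ηη on η ∈ ℝ.
Initial data: u(η,0) = T(η,0) = -sin(4η).
On η ∈ ℝ each mode satisfies (sin(nη))″ = -n² sin(nη), so exp(-2n²σ) sin(nη) solves the heat equation; by superposition u(η,σ) = Σ c_n exp(-2n²σ) sin(nη).
Reading off the coefficients: c_4=-1, so u(η,σ) = -exp(-32σ)sin(4η).
Substituting back η = x + τ, σ = τ: T(x,τ) = u(x + τ, τ).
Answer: T(x, τ) = -exp(-32τ)sin(4x + 4τ)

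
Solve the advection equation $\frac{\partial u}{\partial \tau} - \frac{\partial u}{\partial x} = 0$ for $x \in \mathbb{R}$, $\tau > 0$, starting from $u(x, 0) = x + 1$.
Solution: By characteristics ($dx/d\tau = -1$), $u(x,\tau) = f(x + \tau)$ with $f = u( \cdot , 0)$.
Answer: $u(x, \tau) = \tau + x + 1$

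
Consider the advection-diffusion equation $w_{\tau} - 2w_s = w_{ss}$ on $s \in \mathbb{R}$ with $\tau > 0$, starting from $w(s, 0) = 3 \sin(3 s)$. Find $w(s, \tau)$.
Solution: Change to a moving frame: let $\eta = s + 2\tau$, $\sigma = \tau$ and write $w(s,\tau) = u(\eta,\sigma)$.
By the chain rule $w_{\tau} = u_{\sigma} + 2u_{\eta}$, $w_s = u_{\eta}$, $w_{ss} = u_{\eta\eta}$.
Then $w_{\tau} - 2w_s = u_{\sigma}$: the advection term cancels and the PDE becomes the heat equation $u_{\sigma} = u_{\eta\eta}$ on $\eta \in \mathbb{R}$.
Initial data: $u(\eta,0) = w(\eta,0) = 3 \sin(3 \eta)$.
On $\eta \in \mathbb{R}$ each mode satisfies $(\sin(n\eta))'' = -n^2 \sin(n\eta)$, so $e^{-n^2\sigma} \sin(n\eta)$ solves the heat equation; by superposition $u(\eta,\sigma) = \sum c_n e^{-n^2\sigma} \sin(n\eta)$.
Reading off the coefficients: $c_3=3$, so $u(\eta,\sigma) = 3 e^{-9 \sigma} \sin(3 \eta)$.
Substituting back $\eta = s + 2\tau$, $\sigma = \tau$: $w(s,\tau) = u(s + 2\tau, \tau)$.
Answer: $w(s, \tau) = 3 e^{-9 \tau} \sin(6 \tau + 3 s)$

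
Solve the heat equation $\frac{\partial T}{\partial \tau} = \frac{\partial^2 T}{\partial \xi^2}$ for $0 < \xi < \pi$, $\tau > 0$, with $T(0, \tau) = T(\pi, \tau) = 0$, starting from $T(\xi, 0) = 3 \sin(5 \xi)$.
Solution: Separating variables: $T = \sum c_n e^{-n^2\tau} \sin(n\xi)$. From $T(\xi,0) = 3 \sin(5 \xi)$: $c_5=3$.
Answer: $T(\xi, \tau) = 3 e^{-25 \tau} \sin(5 \xi)$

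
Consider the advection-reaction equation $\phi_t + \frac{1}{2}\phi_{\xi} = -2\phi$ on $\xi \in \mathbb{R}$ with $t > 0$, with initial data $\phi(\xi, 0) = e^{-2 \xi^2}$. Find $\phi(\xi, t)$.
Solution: Substitute $\phi = e^{-2t}u$.
Then $\phi_t = e^{-2t}(u_t - 2u)$, $\phi_{\xi} = e^{-2t}u_{\xi}$; substituting and dividing by $e^{-2t}$, the lower-order terms cancel: $u_t + \frac{1}{2}u_{\xi} = 0$ (standard advection equation).
Data for $u$: $u(\xi,0) = \phi(\xi,0) = e^{-2 \xi^2}$.
By characteristics ($d\xi/dt = 1/2$), $u(\xi,t) = f(\xi - \frac{1}{2}t)$ with $f = u( \cdot , 0)$.
So $u(\xi,t) = e^{-2 (-t/2 + \xi)^2}$, and $\phi(\xi,t) = e^{-2t}u(\xi,t)$.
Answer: $\phi(\xi, t) = e^{-2 t} e^{-2 (\xi - t/2)^2}$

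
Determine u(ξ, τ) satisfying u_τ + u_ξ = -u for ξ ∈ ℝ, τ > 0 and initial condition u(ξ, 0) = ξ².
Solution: Substitute u = exp(-τ)w, i.e. w = exp(τ)u.
By the product rule, u_τ = exp(-τ)(w_τ - w), u_ξ = exp(-τ)w_ξ.
Substituting into the PDE and dividing by exp(-τ): w_τ - w + w_ξ = -w.
The lower-order terms cancel, leaving the standard advection equation w_τ + w_ξ = 0.
Initial data for w: w(ξ,0) = u(ξ,0) = ξ².
Solve for w:
  By method of characteristics (waves move right with speed 1):
  Along characteristics ξ - τ = const, w is constant, so w(ξ,τ) = f(ξ - τ) with f = w(·, 0).
Hence w(ξ,τ) = ξ² - 2ξτ + τ².
Transform back: u(ξ,τ) = exp(-τ)w(ξ,τ).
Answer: u(ξ, τ) = ξ²exp(-τ) - 2ξτexp(-τ) + τ²exp(-τ)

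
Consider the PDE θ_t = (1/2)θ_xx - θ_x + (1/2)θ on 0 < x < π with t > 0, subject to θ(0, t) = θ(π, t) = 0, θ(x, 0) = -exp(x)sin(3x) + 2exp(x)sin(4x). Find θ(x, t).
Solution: Substitute θ = exp(x)u.
Then θ_x = exp(x)(u_x + u), θ_xx = exp(x)(u_xx + 2u_x + u), θ_t = exp(x)u_t; substituting and dividing by exp(x), the lower-order terms cancel: u_t = (1/2)u_xx (standard heat equation).
Data for u: u(x,0) = exp(-x)θ(x,0) = -sin(3x) + 2sin(4x). The boundary conditions carry over: u(0,t) = u(π,t) = 0.
Separating variables: u = Σ c_n exp(-n²t/2) sin(nx). From u(x,0) = -sin(3x) + 2sin(4x): c_3=-1, c_4=2.
So u(x,t) = 2exp(-8t)sin(4x) - exp(-9t/2)sin(3x), and θ(x,t) = exp(x)u(x,t).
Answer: θ(x, t) = 2exp(-8t)exp(x)sin(4x) - exp(-9t/2)exp(x)sin(3x)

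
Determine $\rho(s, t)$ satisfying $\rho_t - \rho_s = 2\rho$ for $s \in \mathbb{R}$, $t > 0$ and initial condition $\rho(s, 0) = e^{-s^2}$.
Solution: Substitute $\rho = e^{2t}u$.
Then $\rho_t = e^{2t}(u_t + 2u)$, $\rho_s = e^{2t}u_s$; substituting and dividing by $e^{2t}$, the lower-order terms cancel: $u_t - u_s = 0$ (standard advection equation).
Data for $u$: $u(s,0) = \rho(s,0) = e^{-s^2}$.
By characteristics ($ds/dt = -1$), $u(s,t) = f(s + t)$ with $f = u( \cdot , 0)$.
So $u(s,t) = e^{-(s + t)^2}$, and $\rho(s,t) = e^{2t}u(s,t)$.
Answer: $\rho(s, t) = e^{2 t} e^{-(s + t)^2}$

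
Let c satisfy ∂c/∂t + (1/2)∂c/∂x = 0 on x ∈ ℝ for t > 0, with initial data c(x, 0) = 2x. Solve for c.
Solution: By characteristics (dx/dt = 1/2), c(x,t) = f(x - (1/2)t) with f = c(·, 0).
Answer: c(x, t) = -t + 2x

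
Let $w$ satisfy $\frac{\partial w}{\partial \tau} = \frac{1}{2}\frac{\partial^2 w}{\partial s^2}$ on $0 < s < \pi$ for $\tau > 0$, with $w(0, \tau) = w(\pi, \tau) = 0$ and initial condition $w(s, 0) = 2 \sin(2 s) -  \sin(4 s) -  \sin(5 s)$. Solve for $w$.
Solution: Separating variables: $w = \sum c_n e^{-n^2\tau/2} \sin(ns)$. From $w(s,0) = 2 \sin(2 s) - \sin(4 s) - \sin(5 s)$: $c_2=2, c_4=-1, c_5=-1$.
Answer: $w(s, \tau) = 2 e^{-2 \tau} \sin(2 s) -  e^{-8 \tau} \sin(4 s) -  e^{-25 \tau/2} \sin(5 s)$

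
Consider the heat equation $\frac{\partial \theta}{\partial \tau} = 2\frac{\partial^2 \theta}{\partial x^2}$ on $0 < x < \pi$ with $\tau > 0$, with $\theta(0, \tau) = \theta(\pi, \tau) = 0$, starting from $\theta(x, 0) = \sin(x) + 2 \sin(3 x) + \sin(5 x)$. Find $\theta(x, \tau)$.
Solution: Using separation of variables $\theta = X(x)G(\tau)$:
Eigenfunctions: $\sin(nx)$, $n = 1, 2, 3, \ldots$
General solution: $\theta(x, \tau) = \sum c_n \sin(nx) e^{-2n^2 \tau}$
Matching $\theta(x,0) = \sin(x) + 2 \sin(3 x) + \sin(5 x)$ term by term: $c_1=1, c_3=2, c_5=1$.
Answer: $\theta(x, \tau) = e^{-2 \tau} \sin(x) + 2 e^{-18 \tau} \sin(3 x) + e^{-50 \tau} \sin(5 x)$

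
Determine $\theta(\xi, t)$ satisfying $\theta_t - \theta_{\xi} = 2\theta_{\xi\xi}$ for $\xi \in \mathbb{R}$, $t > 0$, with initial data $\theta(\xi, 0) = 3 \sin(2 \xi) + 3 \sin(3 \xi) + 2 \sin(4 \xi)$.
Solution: Moving frame: $\eta = \xi + t$, $\sigma = t$, $\theta = u(\eta,\sigma)$, so $\theta_t = u_{\sigma} + u_{\eta}$ and $\theta_{\xi\xi} = u_{\eta\eta}$.
Hence $\theta_t - \theta_{\xi} = u_{\sigma}$ and the PDE becomes the heat equation $u_{\sigma} = 2u_{\eta\eta}$ on $\eta \in \mathbb{R}$.
Initial data: $u(\eta,0) = \theta(\eta,0) = 3 \sin(2 \eta) + 3 \sin(3 \eta) + 2 \sin(4 \eta)$. Each mode $\sin(n\eta)$ decays as $e^{-2n^2\sigma}$ on $\mathbb{R}$, so $u(\eta,\sigma) = \sum c_n e^{-2n^2\sigma} \sin(n\eta)$ with $c_2=3, c_3=3, c_4=2$: $u(\eta,\sigma) = 3 e^{-8 \sigma} \sin(2 \eta) + 3 e^{-18 \sigma} \sin(3 \eta) + 2 e^{-32 \sigma} \sin(4 \eta)$.
Substituting back: $\theta(\xi,t) = u(\xi + t, t)$.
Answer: $\theta(\xi, t) = 3 e^{-8 t} \sin(2 \xi + 2 t) + 3 e^{-18 t} \sin(3 \xi + 3 t) + 2 e^{-32 t} \sin(4 \xi + 4 t)$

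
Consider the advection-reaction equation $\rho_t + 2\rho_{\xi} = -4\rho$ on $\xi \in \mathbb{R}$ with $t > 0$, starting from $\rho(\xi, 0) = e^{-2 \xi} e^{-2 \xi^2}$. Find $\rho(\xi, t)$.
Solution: Substitute $\rho = e^{-2\xi}u$, i.e. $u = e^{2\xi}\rho$.
By the product rule, $\rho_{\xi} = e^{-2\xi}(u_{\xi} - 2u)$, $\rho_t = e^{-2\xi}u_t$.
Substituting into the PDE and dividing by $e^{-2\xi}$: $u_t + 2(u_{\xi} - 2u) = -4u$.
The lower-order terms cancel, leaving the standard advection equation $u_t + 2u_{\xi} = 0$.
Initial data for $u$: $u(\xi,0) = e^{2\xi}\rho(\xi,0) = e^{-2 \xi^2}$.
Solve for $u$:
  By method of characteristics (waves move right with speed 2):
  Along characteristics $\xi - 2t =$ const, $u$ is constant, so $u(\xi,t) = f(\xi - 2t)$ with $f = u( \cdot , 0)$.
Hence $u(\xi,t) = e^{-2 (-2 t + \xi)^2}$.
Transform back: $\rho(\xi,t) = e^{-2\xi}u(\xi,t)$.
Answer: $\rho(\xi, t) = e^{-2 \xi} e^{-2 (\xi - 2 t)^2}$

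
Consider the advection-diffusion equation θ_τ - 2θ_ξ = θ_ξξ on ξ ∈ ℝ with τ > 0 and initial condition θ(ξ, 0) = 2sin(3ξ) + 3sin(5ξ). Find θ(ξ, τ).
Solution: Moving frame: η = ξ + 2τ, σ = τ, θ = u(η,σ), so θ_τ = u_σ + 2u_η and θ_ξξ = u_ηη.
Hence θ_τ - 2θ_ξ = u_σ and the PDE becomes the heat equation u_σ = u_ηη on η ∈ ℝ.
Initial data: u(η,0) = θ(η,0) = 2sin(3η) + 3sin(5η). Each mode sin(nη) decays as exp(-n²σ) on ℝ, so u(η,σ) = Σ c_n exp(-n²σ) sin(nη) with c_3=2, c_5=3: u(η,σ) = 2exp(-9σ)sin(3η) + 3exp(-25σ)sin(5η).
Substituting back: θ(ξ,τ) = u(ξ + 2τ, τ).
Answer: θ(ξ, τ) = 2exp(-9τ)sin(3ξ + 6τ) + 3exp(-25τ)sin(5ξ + 10τ)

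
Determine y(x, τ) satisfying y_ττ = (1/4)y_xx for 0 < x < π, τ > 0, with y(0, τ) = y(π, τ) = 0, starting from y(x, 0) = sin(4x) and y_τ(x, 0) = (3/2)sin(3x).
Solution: Using separation of variables y = X(x)T(τ):
Eigenfunctions: sin(nx), n = 1, 2, 3, ...
General solution: y(x, τ) = Σ [A_n cos(n τ/2) + B_n sin(n τ/2)] sin(nx)
From y(x,0) = sin(4x): A_4=1. From y_τ(x,0) = (3/2)sin(3x), using y_τ(x,0) = Σ ω_n B_n sin(nx) with ω_n = n/2: B_3 = (3/2)/(3/2) = 1.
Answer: y(x, τ) = sin(3x)sin(3τ/2) + sin(4x)cos(2τ)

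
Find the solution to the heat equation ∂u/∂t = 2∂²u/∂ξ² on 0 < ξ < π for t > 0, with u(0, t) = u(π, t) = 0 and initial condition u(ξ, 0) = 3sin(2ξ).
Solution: Separating variables: u = Σ c_n exp(-2n²t) sin(nξ). From u(ξ,0) = 3sin(2ξ): c_2=3.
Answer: u(ξ, t) = 3exp(-8t)sin(2ξ)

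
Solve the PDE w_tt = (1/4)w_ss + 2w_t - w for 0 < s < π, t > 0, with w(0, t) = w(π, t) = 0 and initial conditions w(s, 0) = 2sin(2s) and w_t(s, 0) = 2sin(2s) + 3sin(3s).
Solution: Substitute w = exp(t)u.
Then w_t = exp(t)(u_t + u), w_tt = exp(t)(u_tt + 2u_t + u), w_ss = exp(t)u_ss; substituting and dividing by exp(t), the lower-order terms cancel: u_tt = (1/4)u_ss (standard wave equation).
Data for u: u(s,0) = w(s,0) = 2sin(2s); u_t(s,0) = w_t(s,0) - w(s,0) = 3sin(3s). The boundary conditions carry over: u(0,t) = u(π,t) = 0.
Separating variables: u = Σ [A_n cos(ω_n t) + B_n sin(ω_n t)] sin(ns), ω_n = n/2. From ICs (B_n = velocity coefficient / ω_n): A_2=2, B_3=2.
So u(s,t) = 2sin(2s)cos(t) + 2sin(3s)sin(3t/2), and w(s,t) = exp(t)u(s,t).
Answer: w(s, t) = 2exp(t)sin(2s)cos(t) + 2exp(t)sin(3s)sin(3t/2)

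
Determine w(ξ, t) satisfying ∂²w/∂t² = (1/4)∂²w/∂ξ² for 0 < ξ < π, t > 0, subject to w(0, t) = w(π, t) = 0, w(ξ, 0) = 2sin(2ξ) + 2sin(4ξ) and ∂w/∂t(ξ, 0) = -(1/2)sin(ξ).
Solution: Using separation of variables w = X(ξ)T(t):
Eigenfunctions: sin(nξ), n = 1, 2, 3, ...
General solution: w(ξ, t) = Σ [A_n cos(n t/2) + B_n sin(n t/2)] sin(nξ)
From w(ξ,0) = 2sin(2ξ) + 2sin(4ξ): A_2=2, A_4=2. From w_t(ξ,0) = -(1/2)sin(ξ), using w_t(ξ,0) = Σ ω_n B_n sin(nξ) with ω_n = n/2: B_1 = (-1/2)/(1/2) = -1.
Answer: w(ξ, t) = -sin(t/2)sin(ξ) + 2sin(2ξ)cos(t) + 2sin(4ξ)cos(2t)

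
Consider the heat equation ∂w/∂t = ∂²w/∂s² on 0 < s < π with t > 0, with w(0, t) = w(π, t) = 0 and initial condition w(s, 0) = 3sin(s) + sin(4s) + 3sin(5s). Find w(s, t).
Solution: Using separation of variables w = X(s)T(t):
Eigenfunctions: sin(ns), n = 1, 2, 3, ...
General solution: w(s, t) = Σ c_n sin(ns) exp(-n² t)
Matching w(s,0) = 3sin(s) + sin(4s) + 3sin(5s) term by term: c_1=3, c_4=1, c_5=3.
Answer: w(s, t) = 3exp(-t)sin(s) + exp(-16t)sin(4s) + 3exp(-25t)sin(5s)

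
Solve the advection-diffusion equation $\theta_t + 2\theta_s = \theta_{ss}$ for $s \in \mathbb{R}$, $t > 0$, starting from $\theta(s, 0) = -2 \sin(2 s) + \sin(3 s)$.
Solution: Moving frame: $\eta = s - 2t$, $\sigma = t$, $\theta = u(\eta,\sigma)$, so $\theta_t = u_{\sigma} - 2u_{\eta}$ and $\theta_{ss} = u_{\eta\eta}$.
Hence $\theta_t + 2\theta_s = u_{\sigma}$ and the PDE becomes the heat equation $u_{\sigma} = u_{\eta\eta}$ on $\eta \in \mathbb{R}$.
Initial data: $u(\eta,0) = \theta(\eta,0) = -2 \sin(2 \eta) + \sin(3 \eta)$. Each mode $\sin(n\eta)$ decays as $e^{-n^2\sigma}$ on $\mathbb{R}$, so $u(\eta,\sigma) = \sum c_n e^{-n^2\sigma} \sin(n\eta)$ with $c_2=-2, c_3=1$: $u(\eta,\sigma) = -2 e^{-4 \sigma} \sin(2 \eta) + e^{-9 \sigma} \sin(3 \eta)$.
Substituting back: $\theta(s,t) = u(s - 2t, t)$.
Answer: $\theta(s, t) = -2 e^{-4 t} \sin(2 s - 4 t) + e^{-9 t} \sin(3 s - 6 t)$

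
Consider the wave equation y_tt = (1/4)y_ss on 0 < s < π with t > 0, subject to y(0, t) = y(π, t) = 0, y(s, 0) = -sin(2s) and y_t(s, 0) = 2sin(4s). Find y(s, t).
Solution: Separating variables: y = Σ [A_n cos(ω_n t) + B_n sin(ω_n t)] sin(ns), ω_n = n/2. From ICs (B_n = velocity coefficient / ω_n): A_2=-1, B_4=1.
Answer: y(s, t) = -sin(2s)cos(t) + sin(4s)sin(2t)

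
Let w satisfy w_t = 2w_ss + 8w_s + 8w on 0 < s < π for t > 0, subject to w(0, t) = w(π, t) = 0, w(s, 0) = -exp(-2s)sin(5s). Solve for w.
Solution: Substitute w = exp(-2s)u.
Then w_s = exp(-2s)(u_s - 2u), w_ss = exp(-2s)(u_ss - 4u_s + 4u), w_t = exp(-2s)u_t; substituting and dividing by exp(-2s), the lower-order terms cancel: u_t = 2u_ss (standard heat equation).
Data for u: u(s,0) = exp(2s)w(s,0) = -sin(5s). The boundary conditions carry over: u(0,t) = u(π,t) = 0.
Separating variables: u = Σ c_n exp(-2n²t) sin(ns). From u(s,0) = -sin(5s): c_5=-1.
So u(s,t) = -exp(-50t)sin(5s), and w(s,t) = exp(-2s)u(s,t).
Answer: w(s, t) = -exp(-2s)exp(-50t)sin(5s)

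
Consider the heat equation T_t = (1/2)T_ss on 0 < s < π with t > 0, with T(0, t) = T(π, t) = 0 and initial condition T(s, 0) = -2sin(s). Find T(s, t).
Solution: Using separation of variables T = X(s)G(t):
Eigenfunctions: sin(ns), n = 1, 2, 3, ...
General solution: T(s, t) = Σ c_n sin(ns) exp(-n² t/2)
Matching T(s,0) = -2sin(s) term by term: c_1=-2.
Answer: T(s, t) = -2exp(-t/2)sin(s)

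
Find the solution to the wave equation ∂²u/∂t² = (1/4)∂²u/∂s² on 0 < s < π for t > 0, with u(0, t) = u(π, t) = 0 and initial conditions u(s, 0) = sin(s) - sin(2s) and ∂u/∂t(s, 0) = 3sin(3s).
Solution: Separating variables: u = Σ [A_n cos(ω_n t) + B_n sin(ω_n t)] sin(ns), ω_n = n/2. From ICs (B_n = velocity coefficient / ω_n): A_1=1, A_2=-1, B_3=2.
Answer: u(s, t) = sin(s)cos(t/2) - sin(2s)cos(t) + 2sin(3s)sin(3t/2)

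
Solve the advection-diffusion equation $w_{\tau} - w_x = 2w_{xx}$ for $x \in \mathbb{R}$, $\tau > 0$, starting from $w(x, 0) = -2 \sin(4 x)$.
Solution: Moving frame: $\eta = x + \tau$, $\sigma = \tau$, $w = u(\eta,\sigma)$, so $w_{\tau} = u_{\sigma} + u_{\eta}$ and $w_{xx} = u_{\eta\eta}$.
Hence $w_{\tau} - w_x = u_{\sigma}$ and the PDE becomes the heat equation $u_{\sigma} = 2u_{\eta\eta}$ on $\eta \in \mathbb{R}$.
Initial data: $u(\eta,0) = w(\eta,0) = -2 \sin(4 \eta)$. Each mode $\sin(n\eta)$ decays as $e^{-2n^2\sigma}$ on $\mathbb{R}$, so $u(\eta,\sigma) = \sum c_n e^{-2n^2\sigma} \sin(n\eta)$ with $c_4=-2$: $u(\eta,\sigma) = -2 e^{-32 \sigma} \sin(4 \eta)$.
Substituting back: $w(x,\tau) = u(x + \tau, \tau)$.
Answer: $w(x, \tau) = -2 e^{-32 \tau} \sin(4 \tau + 4 x)$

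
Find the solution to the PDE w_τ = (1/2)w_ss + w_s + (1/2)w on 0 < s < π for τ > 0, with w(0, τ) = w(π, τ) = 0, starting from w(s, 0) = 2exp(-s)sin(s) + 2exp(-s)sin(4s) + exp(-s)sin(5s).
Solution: Substitute w = exp(-s)u.
Then w_s = exp(-s)(u_s - u), w_ss = exp(-s)(u_ss - 2u_s + u), w_τ = exp(-s)u_τ; substituting and dividing by exp(-s), the lower-order terms cancel: u_τ = (1/2)u_ss (standard heat equation).
Data for u: u(s,0) = exp(s)w(s,0) = 2sin(s) + 2sin(4s) + sin(5s). The boundary conditions carry over: u(0,τ) = u(π,τ) = 0.
Separating variables: u = Σ c_n exp(-n²τ/2) sin(ns). From u(s,0) = 2sin(s) + 2sin(4s) + sin(5s): c_1=2, c_4=2, c_5=1.
So u(s,τ) = 2exp(-8τ)sin(4s) + 2exp(-τ/2)sin(s) + exp(-25τ/2)sin(5s), and w(s,τ) = exp(-s)u(s,τ).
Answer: w(s, τ) = 2exp(-s)exp(-8τ)sin(4s) + 2exp(-s)exp(-τ/2)sin(s) + exp(-s)exp(-25τ/2)sin(5s)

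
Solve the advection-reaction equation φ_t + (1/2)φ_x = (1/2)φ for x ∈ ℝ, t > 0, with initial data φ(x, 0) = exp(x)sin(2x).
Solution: Substitute φ = exp(x)u, i.e. u = exp(-x)φ.
By the product rule, φ_x = exp(x)(u_x + u), φ_t = exp(x)u_t.
Substituting into the PDE and dividing by exp(x): u_t + (1/2)(u_x + u) = (1/2)u.
The lower-order terms cancel, leaving the standard advection equation u_t + (1/2)u_x = 0.
Initial data for u: u(x,0) = exp(-x)φ(x,0) = sin(2x).
Solve for u:
  By method of characteristics (waves move right with speed 1/2):
  Along characteristics x - (1/2)t = const, u is constant, so u(x,t) = f(x - (1/2)t) with f = u(·, 0).
Hence u(x,t) = -sin(t - 2x).
Transform back: φ(x,t) = exp(x)u(x,t).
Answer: φ(x, t) = -exp(x)sin(t - 2x)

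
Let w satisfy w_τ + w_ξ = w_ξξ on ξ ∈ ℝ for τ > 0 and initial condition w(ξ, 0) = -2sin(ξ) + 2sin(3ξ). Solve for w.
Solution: Moving frame: η = ξ - τ, σ = τ, w = u(η,σ), so w_τ = u_σ - u_η and w_ξξ = u_ηη.
Hence w_τ + w_ξ = u_σ and the PDE becomes the heat equation u_σ = u_ηη on η ∈ ℝ.
Initial data: u(η,0) = w(η,0) = -2sin(η) + 2sin(3η). Each mode sin(nη) decays as exp(-n²σ) on ℝ, so u(η,σ) = Σ c_n exp(-n²σ) sin(nη) with c_1=-2, c_3=2: u(η,σ) = -2exp(-σ)sin(η) + 2exp(-9σ)sin(3η).
Substituting back: w(ξ,τ) = u(ξ - τ, τ).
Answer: w(ξ, τ) = -2exp(-τ)sin(ξ - τ) + 2exp(-9τ)sin(3ξ - 3τ)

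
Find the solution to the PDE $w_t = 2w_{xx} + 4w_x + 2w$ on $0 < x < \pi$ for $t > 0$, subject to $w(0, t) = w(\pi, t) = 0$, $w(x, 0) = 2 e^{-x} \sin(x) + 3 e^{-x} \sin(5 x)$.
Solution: Substitute $w = e^{-x}u$, i.e. $u = e^{x}w$.
By the product rule, $w_x = e^{-x}(u_x - u)$, $w_{xx} = e^{-x}(u_{xx} - 2u_x + u)$, $w_t = e^{-x}u_t$.
Substituting into the PDE and dividing by $e^{-x}$: $u_t = 2(u_{xx} - 2u_x + u) + 4(u_x - u) + 2u$.
The lower-order terms cancel, leaving the standard heat equation $u_t = 2u_{xx}$.
Initial data for $u$: $u(x,0) = e^{x}w(x,0) = 2 \sin(x) + 3 \sin(5 x)$. The boundary conditions carry over: $u(0,t) = u(\pi,t) = 0$.
Solve for $u$:
  Using separation of variables $u = X(x)T(t)$:
  Eigenfunctions: $\sin(nx)$, $n = 1, 2, 3, \ldots$
  General solution: $u(x, t) = \sum c_n \sin(nx) e^{-2n^2 t}$
  Matching $u(x,0) = 2 \sin(x) + 3 \sin(5 x)$ term by term: $c_1=2, c_5=3$.
Hence $u(x,t) = 2 e^{-2 t} \sin(x) + 3 e^{-50 t} \sin(5 x)$.
Transform back: $w(x,t) = e^{-x}u(x,t)$.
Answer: $w(x, t) = 2 e^{-2 t} e^{-x} \sin(x) + 3 e^{-50 t} e^{-x} \sin(5 x)$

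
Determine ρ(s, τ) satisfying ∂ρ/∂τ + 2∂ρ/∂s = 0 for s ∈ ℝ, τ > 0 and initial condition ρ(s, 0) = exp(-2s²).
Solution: By method of characteristics (waves move right with speed 2):
Along characteristics s - 2τ = const, ρ is constant, so ρ(s,τ) = f(s - 2τ) with f = ρ(·, 0).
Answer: ρ(s, τ) = exp(-2(s - 2τ)²)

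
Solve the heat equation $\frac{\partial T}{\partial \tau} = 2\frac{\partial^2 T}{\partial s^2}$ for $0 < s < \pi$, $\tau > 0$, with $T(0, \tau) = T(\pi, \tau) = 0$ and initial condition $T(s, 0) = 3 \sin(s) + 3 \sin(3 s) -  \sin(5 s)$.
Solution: Using separation of variables $T = X(s)G(\tau)$:
Eigenfunctions: $\sin(ns)$, $n = 1, 2, 3, \ldots$
General solution: $T(s, \tau) = \sum c_n \sin(ns) e^{-2n^2 \tau}$
Matching $T(s,0) = 3 \sin(s) + 3 \sin(3 s) - \sin(5 s)$ term by term: $c_1=3, c_3=3, c_5=-1$.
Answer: $T(s, \tau) = 3 e^{-2 \tau} \sin(s) + 3 e^{-18 \tau} \sin(3 s) -  e^{-50 \tau} \sin(5 s)$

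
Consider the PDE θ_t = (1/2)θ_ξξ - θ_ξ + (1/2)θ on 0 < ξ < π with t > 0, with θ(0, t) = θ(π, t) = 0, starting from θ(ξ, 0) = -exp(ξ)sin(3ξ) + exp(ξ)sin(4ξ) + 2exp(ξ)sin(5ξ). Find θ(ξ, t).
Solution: Substitute θ = exp(ξ)u, i.e. u = exp(-ξ)θ.
By the product rule, θ_ξ = exp(ξ)(u_ξ + u), θ_ξξ = exp(ξ)(u_ξξ + 2u_ξ + u), θ_t = exp(ξ)u_t.
Substituting into the PDE and dividing by exp(ξ): u_t = (1/2)(u_ξξ + 2u_ξ + u) - (u_ξ + u) + (1/2)u.
The lower-order terms cancel, leaving the standard heat equation u_t = (1/2)u_ξξ.
Initial data for u: u(ξ,0) = exp(-ξ)θ(ξ,0) = -sin(3ξ) + sin(4ξ) + 2sin(5ξ). The boundary conditions carry over: u(0,t) = u(π,t) = 0.
Solve for u:
  Using separation of variables u = X(ξ)G(t):
  Eigenfunctions: sin(nξ), n = 1, 2, 3, ...
  General solution: u(ξ, t) = Σ c_n sin(nξ) exp(-n² t/2)
  Matching u(ξ,0) = -sin(3ξ) + sin(4ξ) + 2sin(5ξ) term by term: c_3=-1, c_4=1, c_5=2.
Hence u(ξ,t) = exp(-8t)sin(4ξ) - exp(-9t/2)sin(3ξ) + 2exp(-25t/2)sin(5ξ).
Transform back: θ(ξ,t) = exp(ξ)u(ξ,t).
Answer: θ(ξ, t) = exp(-8t)exp(ξ)sin(4ξ) - exp(-9t/2)exp(ξ)sin(3ξ) + 2exp(-25t/2)exp(ξ)sin(5ξ)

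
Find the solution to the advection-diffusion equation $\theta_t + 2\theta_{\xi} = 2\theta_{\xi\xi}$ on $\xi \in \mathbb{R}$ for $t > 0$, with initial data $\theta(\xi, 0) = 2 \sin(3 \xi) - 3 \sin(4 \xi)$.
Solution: Moving frame: $\eta = \xi - 2t$, $\sigma = t$, $\theta = u(\eta,\sigma)$, so $\theta_t = u_{\sigma} - 2u_{\eta}$ and $\theta_{\xi\xi} = u_{\eta\eta}$.
Hence $\theta_t + 2\theta_{\xi} = u_{\sigma}$ and the PDE becomes the heat equation $u_{\sigma} = 2u_{\eta\eta}$ on $\eta \in \mathbb{R}$.
Initial data: $u(\eta,0) = \theta(\eta,0) = 2 \sin(3 \eta) - 3 \sin(4 \eta)$. Each mode $\sin(n\eta)$ decays as $e^{-2n^2\sigma}$ on $\mathbb{R}$, so $u(\eta,\sigma) = \sum c_n e^{-2n^2\sigma} \sin(n\eta)$ with $c_3=2, c_4=-3$: $u(\eta,\sigma) = 2 e^{-18 \sigma} \sin(3 \eta) - 3 e^{-32 \sigma} \sin(4 \eta)$.
Substituting back: $\theta(\xi,t) = u(\xi - 2t, t)$.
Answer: $\theta(\xi, t) = 2 e^{-18 t} \sin(3 \xi - 6 t) - 3 e^{-32 t} \sin(4 \xi - 8 t)$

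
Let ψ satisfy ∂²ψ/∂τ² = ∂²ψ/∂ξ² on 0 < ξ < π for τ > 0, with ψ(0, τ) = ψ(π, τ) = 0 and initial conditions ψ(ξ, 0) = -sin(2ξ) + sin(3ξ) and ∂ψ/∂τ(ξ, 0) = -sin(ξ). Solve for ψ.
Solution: Using separation of variables ψ = X(ξ)T(τ):
Eigenfunctions: sin(nξ), n = 1, 2, 3, ...
General solution: ψ(ξ, τ) = Σ [A_n cos(n τ) + B_n sin(n τ)] sin(nξ)
From ψ(ξ,0) = -sin(2ξ) + sin(3ξ): A_2=-1, A_3=1. From ψ_τ(ξ,0) = -sin(ξ), using ψ_τ(ξ,0) = Σ ω_n B_n sin(nξ) with ω_n = n: B_1 = (-1)/1 = -1.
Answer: ψ(ξ, τ) = -sin(ξ)sin(τ) - sin(2ξ)cos(2τ) + sin(3ξ)cos(3τ)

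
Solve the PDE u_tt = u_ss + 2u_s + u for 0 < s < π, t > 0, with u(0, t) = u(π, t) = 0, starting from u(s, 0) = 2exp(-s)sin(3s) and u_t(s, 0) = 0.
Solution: Substitute u = exp(-s)w, i.e. w = exp(s)u.
By the product rule, u_s = exp(-s)(w_s - w), u_ss = exp(-s)(w_ss - 2w_s + w), u_tt = exp(-s)w_tt.
Substituting into the PDE and dividing by exp(-s): w_tt = (w_ss - 2w_s + w) + 2(w_s - w) + w.
The lower-order terms cancel, leaving the standard wave equation w_tt = w_ss.
Initial data for w: w(s,0) = exp(s)u(s,0) = 2sin(3s); w_t(s,0) = exp(s)u_t(s,0) = 0. The boundary conditions carry over: w(0,t) = w(π,t) = 0.
Solve for w:
  Using separation of variables w = X(s)T(t):
  Eigenfunctions: sin(ns), n = 1, 2, 3, ...
  General solution: w(s, t) = Σ [A_n cos(n t) + B_n sin(n t)] sin(ns)
  From w(s,0) = 2sin(3s): A_3=2. From w_t(s,0) = 0: all B_n = 0.
Hence w(s,t) = 2sin(3s)cos(3t).
Transform back: u(s,t) = exp(-s)w(s,t).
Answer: u(s, t) = 2exp(-s)sin(3s)cos(3t)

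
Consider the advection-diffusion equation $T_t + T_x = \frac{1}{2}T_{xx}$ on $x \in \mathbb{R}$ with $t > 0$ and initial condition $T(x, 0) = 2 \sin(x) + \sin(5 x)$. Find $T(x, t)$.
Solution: Change to a moving frame: let $\eta = x - t$, $\sigma = t$ and write $T(x,t) = u(\eta,\sigma)$.
By the chain rule $T_t = u_{\sigma} - u_{\eta}$, $T_x = u_{\eta}$, $T_{xx} = u_{\eta\eta}$.
Then $T_t + T_x = u_{\sigma}$: the advection term cancels and the PDE becomes the heat equation $u_{\sigma} = \frac{1}{2}u_{\eta\eta}$ on $\eta \in \mathbb{R}$.
Initial data: $u(\eta,0) = T(\eta,0) = 2 \sin(\eta) + \sin(5 \eta)$.
On $\eta \in \mathbb{R}$ each mode satisfies $(\sin(n\eta))'' = -n^2 \sin(n\eta)$, so $e^{-n^2\sigma/2} \sin(n\eta)$ solves the heat equation; by superposition $u(\eta,\sigma) = \sum c_n e^{-n^2\sigma/2} \sin(n\eta)$.
Reading off the coefficients: $c_1=2, c_5=1$, so $u(\eta,\sigma) = 2 e^{-\sigma/2} \sin(\eta) + e^{-25 \sigma/2} \sin(5 \eta)$.
Substituting back $\eta = x - t$, $\sigma = t$: $T(x,t) = u(x - t, t)$.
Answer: $T(x, t) = -2 e^{-t/2} \sin(t - x) -  e^{-25 t/2} \sin(5 t - 5 x)$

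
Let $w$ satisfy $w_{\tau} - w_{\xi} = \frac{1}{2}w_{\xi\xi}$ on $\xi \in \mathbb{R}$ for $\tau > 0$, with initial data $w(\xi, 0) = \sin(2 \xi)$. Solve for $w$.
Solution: Moving frame: $\eta = \xi + \tau$, $\sigma = \tau$, $w = u(\eta,\sigma)$, so $w_{\tau} = u_{\sigma} + u_{\eta}$ and $w_{\xi\xi} = u_{\eta\eta}$.
Hence $w_{\tau} - w_{\xi} = u_{\sigma}$ and the PDE becomes the heat equation $u_{\sigma} = \frac{1}{2}u_{\eta\eta}$ on $\eta \in \mathbb{R}$.
Initial data: $u(\eta,0) = w(\eta,0) = \sin(2 \eta)$. Each mode $\sin(n\eta)$ decays as $e^{-n^2\sigma/2}$ on $\mathbb{R}$, so $u(\eta,\sigma) = \sum c_n e^{-n^2\sigma/2} \sin(n\eta)$ with $c_2=1$: $u(\eta,\sigma) = e^{-2 \sigma} \sin(2 \eta)$.
Substituting back: $w(\xi,\tau) = u(\xi + \tau, \tau)$.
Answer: $w(\xi, \tau) = e^{-2 \tau} \sin(2 \tau + 2 \xi)$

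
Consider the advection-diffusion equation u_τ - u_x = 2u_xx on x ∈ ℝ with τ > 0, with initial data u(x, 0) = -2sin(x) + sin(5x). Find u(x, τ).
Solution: Moving frame: η = x + τ, σ = τ, u = w(η,σ), so u_τ = w_σ + w_η and u_xx = w_ηη.
Hence u_τ - u_x = w_σ and the PDE becomes the heat equation w_σ = 2w_ηη on η ∈ ℝ.
Initial data: w(η,0) = u(η,0) = -2sin(η) + sin(5η). Each mode sin(nη) decays as exp(-2n²σ) on ℝ, so w(η,σ) = Σ c_n exp(-2n²σ) sin(nη) with c_1=-2, c_5=1: w(η,σ) = -2exp(-2σ)sin(η) + exp(-50σ)sin(5η).
Substituting back: u(x,τ) = w(x + τ, τ).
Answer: u(x, τ) = -2exp(-2τ)sin(x + τ) + exp(-50τ)sin(5x + 5τ)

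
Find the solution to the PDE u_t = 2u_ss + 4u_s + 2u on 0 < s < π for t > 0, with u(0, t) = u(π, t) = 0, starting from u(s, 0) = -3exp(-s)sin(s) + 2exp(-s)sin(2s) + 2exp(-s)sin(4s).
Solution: Substitute u = exp(-s)w.
Then u_s = exp(-s)(w_s - w), u_ss = exp(-s)(w_ss - 2w_s + w), u_t = exp(-s)w_t; substituting and dividing by exp(-s), the lower-order terms cancel: w_t = 2w_ss (standard heat equation).
Data for w: w(s,0) = exp(s)u(s,0) = -3sin(s) + 2sin(2s) + 2sin(4s). The boundary conditions carry over: w(0,t) = w(π,t) = 0.
Separating variables: w = Σ c_n exp(-2n²t) sin(ns). From w(s,0) = -3sin(s) + 2sin(2s) + 2sin(4s): c_1=-3, c_2=2, c_4=2.
So w(s,t) = -3exp(-2t)sin(s) + 2exp(-8t)sin(2s) + 2exp(-32t)sin(4s), and u(s,t) = exp(-s)w(s,t).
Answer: u(s, t) = -3exp(-s)exp(-2t)sin(s) + 2exp(-s)exp(-8t)sin(2s) + 2exp(-s)exp(-32t)sin(4s)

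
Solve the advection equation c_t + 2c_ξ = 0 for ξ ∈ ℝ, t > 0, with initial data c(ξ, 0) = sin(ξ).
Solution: By characteristics (dξ/dt = 2), c(ξ,t) = f(ξ - 2t) with f = c(·, 0).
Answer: c(ξ, t) = -sin(2t - ξ)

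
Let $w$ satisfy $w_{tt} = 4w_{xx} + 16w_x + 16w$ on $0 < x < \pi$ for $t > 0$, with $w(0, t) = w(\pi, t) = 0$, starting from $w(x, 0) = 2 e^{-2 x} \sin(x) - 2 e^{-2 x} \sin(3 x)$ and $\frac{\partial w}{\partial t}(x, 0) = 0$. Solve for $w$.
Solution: Substitute $w = e^{-2x}u$, i.e. $u = e^{2x}w$.
By the product rule, $w_x = e^{-2x}(u_x - 2u)$, $w_{xx} = e^{-2x}(u_{xx} - 4u_x + 4u)$, $w_{tt} = e^{-2x}u_{tt}$.
Substituting into the PDE and dividing by $e^{-2x}$: $u_{tt} = 4(u_{xx} - 4u_x + 4u) + 16(u_x - 2u) + 16u$.
The lower-order terms cancel, leaving the standard wave equation $u_{tt} = 4u_{xx}$.
Initial data for $u$: $u(x,0) = e^{2x}w(x,0) = 2 \sin(x) - 2 \sin(3 x)$; $u_t(x,0) = e^{2x}w_t(x,0) = 0$. The boundary conditions carry over: $u(0,t) = u(\pi,t) = 0$.
Solve for $u$:
  Using separation of variables $u = X(x)T(t)$:
  Eigenfunctions: $\sin(nx)$, $n = 1, 2, 3, \ldots$
  General solution: $u(x, t) = \sum [A_n \cos(2n t) + B_n \sin(2n t)] \sin(nx)$
  From $u(x,0) = 2 \sin(x) - 2 \sin(3 x)$: $A_1=2, A_3=-2$. From $u_t(x,0) = 0$: all $B_n = 0$.
Hence $u(x,t) = 2 \sin(x) \cos(2 t) - 2 \sin(3 x) \cos(6 t)$.
Transform back: $w(x,t) = e^{-2x}u(x,t)$.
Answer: $w(x, t) = 2 e^{-2 x} \sin(x) \cos(2 t) - 2 e^{-2 x} \sin(3 x) \cos(6 t)$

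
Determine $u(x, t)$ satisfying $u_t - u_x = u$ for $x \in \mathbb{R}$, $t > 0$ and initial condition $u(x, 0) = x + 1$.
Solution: Substitute $u = e^{t}w$, i.e. $w = e^{-t}u$.
By the product rule, $u_t = e^{t}(w_t + w)$, $u_x = e^{t}w_x$.
Substituting into the PDE and dividing by $e^{t}$: $w_t + w - w_x = w$.
The lower-order terms cancel, leaving the standard advection equation $w_t - w_x = 0$.
Initial data for $w$: $w(x,0) = u(x,0) = x + 1$.
Solve for $w$:
  By method of characteristics (waves move left with speed 1):
  Along characteristics $x + t =$ const, $w$ is constant, so $w(x,t) = f(x + t)$ with $f = w( \cdot , 0)$.
Hence $w(x,t) = t + x + 1$.
Transform back: $u(x,t) = e^{t}w(x,t)$.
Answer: $u(x, t) = t e^{t} + x e^{t} + e^{t}$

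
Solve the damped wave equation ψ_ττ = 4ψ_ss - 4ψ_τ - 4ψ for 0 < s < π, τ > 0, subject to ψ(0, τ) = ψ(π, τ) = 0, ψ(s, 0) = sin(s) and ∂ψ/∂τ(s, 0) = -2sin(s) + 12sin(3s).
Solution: Substitute ψ = exp(-2τ)u, i.e. u = exp(2τ)ψ.
By the product rule, ψ_τ = exp(-2τ)(u_τ - 2u), ψ_ττ = exp(-2τ)(u_ττ - 4u_τ + 4u), ψ_ss = exp(-2τ)u_ss.
Substituting into the PDE and dividing by exp(-2τ): u_ττ - 4u_τ + 4u = 4u_ss - 4(u_τ - 2u) - 4u.
The lower-order terms cancel, leaving the standard wave equation u_ττ = 4u_ss.
Initial data for u: u(s,0) = ψ(s,0) = sin(s); u_τ(s,0) = ψ_τ(s,0) + 2ψ(s,0) = 12sin(3s). The boundary conditions carry over: u(0,τ) = u(π,τ) = 0.
Solve for u:
  Using separation of variables u = X(s)T(τ):
  Eigenfunctions: sin(ns), n = 1, 2, 3, ...
  General solution: u(s, τ) = Σ [A_n cos(2n τ) + B_n sin(2n τ)] sin(ns)
  From u(s,0) = sin(s): A_1=1. From u_τ(s,0) = 12sin(3s), using u_τ(s,0) = Σ ω_n B_n sin(ns) with ω_n = 2n: B_3 = 12/6 = 2.
Hence u(s,τ) = sin(s)cos(2τ) + 2sin(3s)sin(6τ).
Transform back: ψ(s,τ) = exp(-2τ)u(s,τ).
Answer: ψ(s, τ) = exp(-2τ)sin(s)cos(2τ) + 2exp(-2τ)sin(3s)sin(6τ)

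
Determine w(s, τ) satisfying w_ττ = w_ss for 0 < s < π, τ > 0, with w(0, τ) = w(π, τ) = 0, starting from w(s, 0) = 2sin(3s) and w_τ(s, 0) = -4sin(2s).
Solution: Separating variables: w = Σ [A_n cos(ω_n τ) + B_n sin(ω_n τ)] sin(ns), ω_n = n. From ICs (B_n = velocity coefficient / ω_n): A_3=2, B_2=-2.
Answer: w(s, τ) = -2sin(2s)sin(2τ) + 2sin(3s)cos(3τ)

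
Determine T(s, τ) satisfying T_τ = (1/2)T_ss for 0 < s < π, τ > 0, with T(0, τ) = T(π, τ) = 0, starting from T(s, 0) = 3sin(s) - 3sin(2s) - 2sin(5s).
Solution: Separating variables: T = Σ c_n exp(-n²τ/2) sin(ns). From T(s,0) = 3sin(s) - 3sin(2s) - 2sin(5s): c_1=3, c_2=-3, c_5=-2.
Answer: T(s, τ) = -3exp(-2τ)sin(2s) + 3exp(-τ/2)sin(s) - 2exp(-25τ/2)sin(5s)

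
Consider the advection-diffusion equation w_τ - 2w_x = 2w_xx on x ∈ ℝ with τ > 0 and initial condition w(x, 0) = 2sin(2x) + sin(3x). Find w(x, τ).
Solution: Change to a moving frame: let η = x + 2τ, σ = τ and write w(x,τ) = u(η,σ).
By the chain rule w_τ = u_σ + 2u_η, w_x = u_η, w_xx = u_ηη.
Then w_τ - 2w_x = u_σ: the advection term cancels and the PDE becomes the heat equation u_σ = 2u_ηη on η ∈ ℝ.
Initial data: u(η,0) = w(η,0) = 2sin(2η) + sin(3η).
On η ∈ ℝ each mode satisfies (sin(nη))″ = -n² sin(nη), so exp(-2n²σ) sin(nη) solves the heat equation; by superposition u(η,σ) = Σ c_n exp(-2n²σ) sin(nη).
Reading off the coefficients: c_2=2, c_3=1, so u(η,σ) = 2exp(-8σ)sin(2η) + exp(-18σ)sin(3η).
Substituting back η = x + 2τ, σ = τ: w(x,τ) = u(x + 2τ, τ).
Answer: w(x, τ) = 2exp(-8τ)sin(2x + 4τ) + exp(-18τ)sin(3x + 6τ)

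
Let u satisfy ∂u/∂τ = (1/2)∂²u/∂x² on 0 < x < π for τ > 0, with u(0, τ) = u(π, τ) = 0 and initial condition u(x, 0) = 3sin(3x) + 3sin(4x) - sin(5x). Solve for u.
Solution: Using separation of variables u = X(x)T(τ):
Eigenfunctions: sin(nx), n = 1, 2, 3, ...
General solution: u(x, τ) = Σ c_n sin(nx) exp(-n² τ/2)
Matching u(x,0) = 3sin(3x) + 3sin(4x) - sin(5x) term by term: c_3=3, c_4=3, c_5=-1.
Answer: u(x, τ) = 3exp(-8τ)sin(4x) + 3exp(-9τ/2)sin(3x) - exp(-25τ/2)sin(5x)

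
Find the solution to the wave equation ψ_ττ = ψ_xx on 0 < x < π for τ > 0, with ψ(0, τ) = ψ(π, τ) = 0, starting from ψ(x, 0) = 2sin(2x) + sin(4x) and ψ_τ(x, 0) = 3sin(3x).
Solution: Using separation of variables ψ = X(x)T(τ):
Eigenfunctions: sin(nx), n = 1, 2, 3, ...
General solution: ψ(x, τ) = Σ [A_n cos(n τ) + B_n sin(n τ)] sin(nx)
From ψ(x,0) = 2sin(2x) + sin(4x): A_2=2, A_4=1. From ψ_τ(x,0) = 3sin(3x), using ψ_τ(x,0) = Σ ω_n B_n sin(nx) with ω_n = n: B_3 = 3/3 = 1.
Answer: ψ(x, τ) = 2sin(2x)cos(2τ) + sin(3x)sin(3τ) + sin(4x)cos(4τ)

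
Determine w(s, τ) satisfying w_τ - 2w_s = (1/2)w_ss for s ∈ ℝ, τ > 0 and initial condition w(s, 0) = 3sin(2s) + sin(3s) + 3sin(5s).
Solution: Moving frame: η = s + 2τ, σ = τ, w = u(η,σ), so w_τ = u_σ + 2u_η and w_ss = u_ηη.
Hence w_τ - 2w_s = u_σ and the PDE becomes the heat equation u_σ = (1/2)u_ηη on η ∈ ℝ.
Initial data: u(η,0) = w(η,0) = 3sin(2η) + sin(3η) + 3sin(5η). Each mode sin(nη) decays as exp(-n²σ/2) on ℝ, so u(η,σ) = Σ c_n exp(-n²σ/2) sin(nη) with c_2=3, c_3=1, c_5=3: u(η,σ) = 3exp(-2σ)sin(2η) + exp(-9σ/2)sin(3η) + 3exp(-25σ/2)sin(5η).
Substituting back: w(s,τ) = u(s + 2τ, τ).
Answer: w(s, τ) = 3exp(-2τ)sin(2s + 4τ) + exp(-9τ/2)sin(3s + 6τ) + 3exp(-25τ/2)sin(5s + 10τ)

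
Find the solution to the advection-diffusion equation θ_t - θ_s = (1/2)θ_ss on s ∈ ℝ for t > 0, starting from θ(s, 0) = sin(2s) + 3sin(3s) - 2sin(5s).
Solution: Moving frame: η = s + t, σ = t, θ = u(η,σ), so θ_t = u_σ + u_η and θ_ss = u_ηη.
Hence θ_t - θ_s = u_σ and the PDE becomes the heat equation u_σ = (1/2)u_ηη on η ∈ ℝ.
Initial data: u(η,0) = θ(η,0) = sin(2η) + 3sin(3η) - 2sin(5η). Each mode sin(nη) decays as exp(-n²σ/2) on ℝ, so u(η,σ) = Σ c_n exp(-n²σ/2) sin(nη) with c_2=1, c_3=3, c_5=-2: u(η,σ) = exp(-2σ)sin(2η) + 3exp(-9σ/2)sin(3η) - 2exp(-25σ/2)sin(5η).
Substituting back: θ(s,t) = u(s + t, t).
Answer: θ(s, t) = exp(-2t)sin(2s + 2t) + 3exp(-9t/2)sin(3s + 3t) - 2exp(-25t/2)sin(5s + 5t)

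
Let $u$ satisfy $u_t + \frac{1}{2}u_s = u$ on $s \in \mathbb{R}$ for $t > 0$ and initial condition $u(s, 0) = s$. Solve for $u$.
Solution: Substitute $u = e^{t}w$, i.e. $w = e^{-t}u$.
By the product rule, $u_t = e^{t}(w_t + w)$, $u_s = e^{t}w_s$.
Substituting into the PDE and dividing by $e^{t}$: $w_t + w + \frac{1}{2}w_s = w$.
The lower-order terms cancel, leaving the standard advection equation $w_t + \frac{1}{2}w_s = 0$.
Initial data for $w$: $w(s,0) = u(s,0) = s$.
Solve for $w$:
  By method of characteristics (waves move right with speed 1/2):
  Along characteristics $s - \frac{1}{2}t =$ const, $w$ is constant, so $w(s,t) = f(s - \frac{1}{2}t)$ with $f = w( \cdot , 0)$.
Hence $w(s,t) = s - \frac{1}{2} t$.
Transform back: $u(s,t) = e^{t}w(s,t)$.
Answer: $u(s, t) = s e^{t} - \frac{1}{2} t e^{t}$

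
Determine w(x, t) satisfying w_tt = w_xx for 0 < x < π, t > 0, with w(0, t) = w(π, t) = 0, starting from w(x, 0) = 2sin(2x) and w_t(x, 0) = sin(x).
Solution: Using separation of variables w = X(x)T(t):
Eigenfunctions: sin(nx), n = 1, 2, 3, ...
General solution: w(x, t) = Σ [A_n cos(n t) + B_n sin(n t)] sin(nx)
From w(x,0) = 2sin(2x): A_2=2. From w_t(x,0) = sin(x), using w_t(x,0) = Σ ω_n B_n sin(nx) with ω_n = n: B_1 = 1/1 = 1.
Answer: w(x, t) = sin(t)sin(x) + 2sin(2x)cos(2t)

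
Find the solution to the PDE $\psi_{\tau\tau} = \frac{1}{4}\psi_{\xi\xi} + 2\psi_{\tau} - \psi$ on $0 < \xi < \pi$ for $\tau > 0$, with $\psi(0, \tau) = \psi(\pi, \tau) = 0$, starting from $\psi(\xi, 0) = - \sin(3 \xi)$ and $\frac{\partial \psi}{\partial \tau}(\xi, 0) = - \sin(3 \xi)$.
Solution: Substitute $\psi = e^{\tau}u$, i.e. $u = e^{-\tau}\psi$.
By the product rule, $\psi_{\tau} = e^{\tau}(u_{\tau} + u)$, $\psi_{\tau\tau} = e^{\tau}(u_{\tau\tau} + 2u_{\tau} + u)$, $\psi_{\xi\xi} = e^{\tau}u_{\xi\xi}$.
Substituting into the PDE and dividing by $e^{\tau}$: $u_{\tau\tau} + 2u_{\tau} + u = \frac{1}{4}u_{\xi\xi} + 2(u_{\tau} + u) - u$.
The lower-order terms cancel, leaving the standard wave equation $u_{\tau\tau} = \frac{1}{4}u_{\xi\xi}$.
Initial data for $u$: $u(\xi,0) = \psi(\xi,0) = - \sin(3 \xi)$; $u_{\tau}(\xi,0) = \psi_{\tau}(\xi,0) - \psi(\xi,0) = 0$. The boundary conditions carry over: $u(0,\tau) = u(\pi,\tau) = 0$.
Solve for $u$:
  Using separation of variables $u = X(\xi)T(\tau)$:
  Eigenfunctions: $\sin(n\xi)$, $n = 1, 2, 3, \ldots$
  General solution: $u(\xi, \tau) = \sum [A_n \cos(n \tau/2) + B_n \sin(n \tau/2)] \sin(n\xi)$
  From $u(\xi,0) = - \sin(3 \xi)$: $A_3=-1$. From $u_{\tau}(\xi,0) = 0$: all $B_n = 0$.
Hence $u(\xi,\tau) = - \sin(3 \xi) \cos(3 \tau/2)$.
Transform back: $\psi(\xi,\tau) = e^{\tau}u(\xi,\tau)$.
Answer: $\psi(\xi, \tau) = - e^{\tau} \sin(3 \xi) \cos(3 \tau/2)$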